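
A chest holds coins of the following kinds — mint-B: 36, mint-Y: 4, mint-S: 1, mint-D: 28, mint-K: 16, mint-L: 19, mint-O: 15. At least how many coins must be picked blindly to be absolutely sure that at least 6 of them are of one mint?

31

Pigeonhole: the 7 mints are the holes; the coins drawn are the pigeons.
To avoid 6 of any one mint, the worst case takes at most 5 of each mint, or every coin of a mint that has fewer than 5.
That gives 5 + 4 + 1 + 5 + 5 + 5 + 5 = 30 coins with no mint reaching 6.
The next coin forces some mint to 6, so 30 + 1 = 31.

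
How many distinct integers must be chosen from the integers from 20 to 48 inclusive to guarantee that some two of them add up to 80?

A set avoiding the sum 80 can contain at most one of each pair {x, 80−x}, plus the 13 elements whose complement lies outside the range or equal to its own complement.
The integers 20, …, 40 (21 of them) are such a set: any two sum to at least 20+21 = 41 and at most 39+40 = 79 < 80.
Pigeonhole: any 22nd integer completes one of the 8 pairs, so 22 choices force a sum of 80.

22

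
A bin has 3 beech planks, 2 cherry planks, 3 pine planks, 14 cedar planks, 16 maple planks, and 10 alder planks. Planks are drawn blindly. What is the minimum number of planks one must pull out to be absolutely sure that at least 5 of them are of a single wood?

21

An adversary could hand out at most 4 planks per wood (beech, cherry, pine run out sooner): 3 + 2 + 3 + 4 + 4 + 4 = 20 planks and still no wood has 5.
By pigeonhole, one more plank lands in a wood already at 4, so 21 draws are enough and 20 are not.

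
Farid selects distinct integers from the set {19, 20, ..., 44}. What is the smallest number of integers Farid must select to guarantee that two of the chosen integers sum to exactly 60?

Two chosen integers sum to 60 exactly when both halves of some pair {x, 60−x} with 19 ≤ x ≤ 60−x ≤ 41 are chosen — 11 such pairs.
The remaining 4 elements (those with no distinct partner in range) can never complete a 60-sum, so the worst case takes all of them and one from each pair: 4 + 11 = 15.
Pigeonhole: the 16th integer has to be the second member of some pair, so 15 + 1 = 16.

16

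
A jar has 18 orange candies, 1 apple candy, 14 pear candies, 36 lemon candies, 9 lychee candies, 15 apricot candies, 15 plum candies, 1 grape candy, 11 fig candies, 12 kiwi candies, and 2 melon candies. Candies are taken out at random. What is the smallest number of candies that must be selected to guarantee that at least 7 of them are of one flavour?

By the pigeonhole principle, the 11 flavours are the holes; the candies drawn are the pigeons.
To avoid 7 of any one flavour, the worst case takes at most 6 of each flavour, or every candy of a flavour that has fewer than 6.
That gives 6 + 1 + 6 + 6 + 6 + 6 + 6 + 1 + 6 + 6 + 2 = 52 candies with no flavour reaching 7.
The next candy forces some flavour to 7, so 52 + 1 = 53.

53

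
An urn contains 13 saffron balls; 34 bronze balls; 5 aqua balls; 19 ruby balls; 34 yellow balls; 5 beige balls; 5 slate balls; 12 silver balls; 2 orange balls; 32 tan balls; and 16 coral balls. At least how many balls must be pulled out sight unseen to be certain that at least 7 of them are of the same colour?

60

Pigeonhole: put each drawn ball into a box by colour. The largest draw with every box below 7 takes min(count, 6) from each colour; colours with fewer than 6 contribute all they have.
Σ min(cᵢ, 6) = 6 + 6 + 5 + 6 + 6 + 5 + 5 + 6 + 2 + 6 + 6 = 59.
Draw number 59 + 1 = 60 must push one box to 7.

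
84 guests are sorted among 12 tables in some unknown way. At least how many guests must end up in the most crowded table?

The 12 tables are the holes and the 84 guests are the pigeons.
If every table held at most 6 guests, the total would be at most 12 × 6 = 72, which is less than 84.
So some table holds at least ⌈84/12⌉ = 7 guests.

7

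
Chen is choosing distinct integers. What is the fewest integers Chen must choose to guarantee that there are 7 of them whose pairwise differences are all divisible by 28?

169

Integers whose pairwise differences are multiples of 28 are exactly those sharing a remainder mod 28. Pigeonhole: the 28 residue classes mod 28 are the pigeonholes.
With 168 integers one could put 6 in each residue class and have no class reach 7.
The 169th integer pushes some class to 7, so 28·6 + 1 = 169.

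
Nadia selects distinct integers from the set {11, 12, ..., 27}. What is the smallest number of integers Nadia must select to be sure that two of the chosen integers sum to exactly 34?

Group the elements by complementary pair {x, 34−x}: {11,23}, {12,22}, {13,21}, …, giving 6 two-element pairs, the single value 17 (it cannot pair with itself since the integers are distinct), and 4 integers whose partner 34−x falls outside [11,27].
Treating each of those 11 groups as a pigeonhole, one can pick one integer per group — 11 integers — with no two summing to 34.
The 12th integer lands in an occupied pair, forcing a sum of 34.

12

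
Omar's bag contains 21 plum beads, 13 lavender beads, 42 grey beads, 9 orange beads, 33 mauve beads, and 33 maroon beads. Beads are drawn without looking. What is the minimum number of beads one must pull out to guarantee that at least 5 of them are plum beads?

In the worst case for collecting plum beads, every non-plum bead comes out first.
There are 13 + 42 + 9 + 33 + 33 = 130 non-plum beads altogether.
After those, each further bead must be plum, so 130 + 5 = 135 draws guarantee 5 plum beads.

135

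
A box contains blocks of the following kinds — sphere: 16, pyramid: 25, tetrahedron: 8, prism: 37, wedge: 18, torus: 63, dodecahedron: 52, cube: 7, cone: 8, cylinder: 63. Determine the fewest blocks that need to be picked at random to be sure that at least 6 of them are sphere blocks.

287

In the worst case for collecting sphere blocks, every non-sphere block comes out first.
There are 25 + 8 + 37 + 18 + 63 + 52 + 7 + 8 + 63 = 281 non-sphere blocks altogether.
After those, each further block must be sphere, so 281 + 6 = 287 draws guarantee 6 sphere blocks.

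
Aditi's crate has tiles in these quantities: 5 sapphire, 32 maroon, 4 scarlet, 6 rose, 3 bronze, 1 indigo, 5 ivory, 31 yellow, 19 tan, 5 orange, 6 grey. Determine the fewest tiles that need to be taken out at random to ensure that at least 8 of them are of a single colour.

57

By pigeonhole, put each drawn tile into a box by colour. The largest draw with every box below 8 takes min(count, 7) from each colour; colours with fewer than 7 contribute all they have.
Σ min(cᵢ, 7) = 5 + 7 + 4 + 6 + 3 + 1 + 5 + 7 + 7 + 5 + 6 = 56.
Draw number 56 + 1 = 57 must push one box to 8.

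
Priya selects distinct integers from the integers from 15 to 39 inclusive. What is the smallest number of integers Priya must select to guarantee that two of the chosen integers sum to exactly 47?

Group the elements by complementary pair {x, 47−x}: {15,32}, {16,31}, {17,30}, …, giving 9 two-element pairs and 7 integers whose partner 47−x falls outside [15,39].
By pigeonhole, treating each of those 16 groups as a pigeonhole, one can pick one integer per group — 16 integers — with no two summing to 47.
The 17th integer lands in an occupied pair, forcing a sum of 47.

17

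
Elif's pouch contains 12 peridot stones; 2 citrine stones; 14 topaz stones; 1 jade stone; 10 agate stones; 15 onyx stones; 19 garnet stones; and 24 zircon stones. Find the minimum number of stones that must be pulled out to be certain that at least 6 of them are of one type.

An adversary could hand out at most 5 stones per type (citrine, jade run out sooner): 5 + 2 + 5 + 1 + 5 + 5 + 5 + 5 = 33 stones and still no type has 6.
One more stone lands in a type already at 5, so 34 draws are enough and 33 are not.

34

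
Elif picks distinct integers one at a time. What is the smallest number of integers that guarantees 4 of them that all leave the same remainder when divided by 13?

The 13 residue classes mod 13 are the pigeonholes.
With 39 integers one could put 3 in each residue class and have no class reach 4.
The 40th integer pushes some class to 4, so 13·3 + 1 = 40.

40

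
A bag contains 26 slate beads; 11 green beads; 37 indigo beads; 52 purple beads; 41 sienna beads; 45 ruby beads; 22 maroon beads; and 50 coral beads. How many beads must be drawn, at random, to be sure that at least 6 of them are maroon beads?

In the worst case for collecting maroon beads, every non-maroon bead comes out first.
There are 26 + 11 + 37 + 52 + 41 + 45 + 50 = 262 non-maroon beads altogether.
After those, each further bead must be maroon, so 262 + 6 = 268 draws guarantee 6 maroon beads.

268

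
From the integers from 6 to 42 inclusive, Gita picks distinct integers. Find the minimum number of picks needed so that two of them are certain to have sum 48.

Group the elements by complementary pair {x, 48−x}: {6,42}, {7,41}, {8,40}, …, giving 18 two-element pairs and the single value 24 (it cannot pair with itself since the integers are distinct).
By the pigeonhole principle, treating each of those 19 groups as a pigeonhole, one can pick one integer per group — 19 integers — with no two summing to 48.
The 20th integer lands in an occupied pair, forcing a sum of 48.

20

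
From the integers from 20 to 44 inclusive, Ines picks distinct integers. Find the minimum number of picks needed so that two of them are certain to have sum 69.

16

A set avoiding the sum 69 can contain at most one of each pair {x, 69−x}, plus the 5 elements whose complement lies outside the range.
The integers 20, …, 34 (15 of them) are such a set: any two sum to at least 20+21 = 41 and at most 33+34 = 67 < 69.
Pigeonhole: any 16th integer completes one of the 10 pairs, so 16 choices force a sum of 69.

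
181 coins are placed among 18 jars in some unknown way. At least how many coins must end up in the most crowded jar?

By the pigeonhole principle, the 18 jars are the holes and the 181 coins are the pigeons.
If every jar held at most 10 coins, the total would be at most 18 × 10 = 180, which is less than 181.
So some jar holds at least ⌈181/18⌉ = 11 coins.

11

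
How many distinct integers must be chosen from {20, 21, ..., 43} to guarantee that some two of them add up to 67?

15

Two chosen integers sum to 67 exactly when both halves of some pair {x, 67−x} with 24 ≤ x ≤ 67−x ≤ 43 are chosen — 10 such pairs.
The remaining 4 elements (those with no distinct partner in range) can never complete a 67-sum, so the worst case takes all of them and one from each pair: 4 + 10 = 14.
By pigeonhole, the 15th integer has to be the second member of some pair, so 14 + 1 = 15.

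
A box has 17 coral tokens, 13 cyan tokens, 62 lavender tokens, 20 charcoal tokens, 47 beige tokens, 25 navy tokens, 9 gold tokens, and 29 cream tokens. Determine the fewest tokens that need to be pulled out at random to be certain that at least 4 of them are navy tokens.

In the worst case for collecting navy tokens, every non-navy token comes out first.
There are 17 + 13 + 62 + 20 + 47 + 9 + 29 = 197 non-navy tokens altogether.
After those, each further token must be navy, so 197 + 4 = 201 draws guarantee 4 navy tokens.

201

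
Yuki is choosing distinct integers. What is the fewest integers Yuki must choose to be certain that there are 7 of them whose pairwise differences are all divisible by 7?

43

Integers whose pairwise differences are multiples of 7 are exactly those sharing a remainder mod 7. The 7 residue classes mod 7 are the pigeonholes.
With 42 integers one could put 6 in each residue class and have no class reach 7.
The 43rd integer pushes some class to 7, so 7·6 + 1 = 43.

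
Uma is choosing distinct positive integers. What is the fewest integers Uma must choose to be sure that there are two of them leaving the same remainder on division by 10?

The 10 residue classes mod 10 are the pigeonholes.
With 10 integers one could put 1 in each residue class and have no class reach 2.
The 11th integer pushes some class to 2, so 10·1 + 1 = 11.

11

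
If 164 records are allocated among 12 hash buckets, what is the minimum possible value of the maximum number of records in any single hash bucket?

Pigeonhole: the 12 hash buckets are the holes and the 164 records are the pigeons.
If every hash bucket held at most 13 records, the total would be at most 12 × 13 = 156, which is less than 164.
So some hash bucket holds at least ⌈164/12⌉ = 14 records.

14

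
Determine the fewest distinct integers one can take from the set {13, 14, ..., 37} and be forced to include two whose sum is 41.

18

A set avoiding the sum 41 can contain at most one of each pair {x, 41−x}, plus the 9 elements whose complement lies outside the range.
The integers 21, …, 37 (17 of them) are such a set: any two sum to at least 21+22 = 43 > 41.
Any 18th integer completes one of the 8 pairs, so 18 choices force a sum of 41.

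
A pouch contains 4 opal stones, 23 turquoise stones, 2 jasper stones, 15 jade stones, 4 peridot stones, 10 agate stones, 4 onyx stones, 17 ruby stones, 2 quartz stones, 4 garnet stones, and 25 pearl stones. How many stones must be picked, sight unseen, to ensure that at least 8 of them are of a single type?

56

Pigeonhole: the 11 types are the holes; the stones drawn are the pigeons.
To avoid 8 of any one type, the worst case takes at most 7 of each type, or every stone of a type that has fewer than 7.
That gives 4 + 7 + 2 + 7 + 4 + 7 + 4 + 7 + 2 + 4 + 7 = 55 stones with no type reaching 8.
The next stone forces some type to 8, so 55 + 1 = 56.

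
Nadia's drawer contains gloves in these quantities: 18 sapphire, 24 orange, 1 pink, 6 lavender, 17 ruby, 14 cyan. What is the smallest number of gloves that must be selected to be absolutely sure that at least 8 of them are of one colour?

Put each drawn glove into a box by colour. The largest draw with every box below 8 takes min(count, 7) from each colour; colours with fewer than 7 contribute all they have.
Σ min(cᵢ, 7) = 7 + 7 + 1 + 6 + 7 + 7 = 35.
Draw number 35 + 1 = 36 must push one box to 8.

36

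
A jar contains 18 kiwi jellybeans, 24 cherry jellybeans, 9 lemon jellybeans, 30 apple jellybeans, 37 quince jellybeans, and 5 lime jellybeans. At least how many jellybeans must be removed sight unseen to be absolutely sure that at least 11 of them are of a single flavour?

The 6 flavours are the holes; the jellybeans drawn are the pigeons.
To avoid 11 of any one flavour, the worst case takes at most 10 of each flavour, or every jellybean of a flavour that has fewer than 10.
That gives 10 + 10 + 9 + 10 + 10 + 5 = 54 jellybeans with no flavour reaching 11.
The next jellybean forces some flavour to 11, so 54 + 1 = 55.

55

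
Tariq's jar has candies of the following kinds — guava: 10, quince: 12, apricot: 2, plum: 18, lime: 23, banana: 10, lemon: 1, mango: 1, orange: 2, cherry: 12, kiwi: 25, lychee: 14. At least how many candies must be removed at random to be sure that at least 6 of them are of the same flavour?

47

An adversary could hand out at most 5 candies per flavour (4 flavours run out sooner): 5 + 5 + 2 + 5 + 5 + 5 + 1 + 1 + 2 + 5 + 5 + 5 = 46 candies and still no flavour has 6.
Pigeonhole: one more candy lands in a flavour already at 5, so 47 draws are enough and 46 are not.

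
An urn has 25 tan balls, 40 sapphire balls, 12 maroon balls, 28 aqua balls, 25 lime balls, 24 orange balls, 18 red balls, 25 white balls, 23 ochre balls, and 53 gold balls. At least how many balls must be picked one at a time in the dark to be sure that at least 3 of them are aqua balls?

In the worst case for collecting aqua balls, every non-aqua ball comes out first.
There are 25 + 40 + 12 + 25 + 24 + 18 + 25 + 23 + 53 = 245 non-aqua balls altogether.
After those, each further ball must be aqua, so 245 + 3 = 248 draws guarantee 3 aqua balls.

248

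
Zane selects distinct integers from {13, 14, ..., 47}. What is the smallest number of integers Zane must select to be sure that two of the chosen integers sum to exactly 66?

A set avoiding the sum 66 can contain at most one of each pair {x, 66−x}, plus the 7 elements whose complement lies outside the range or equal to its own complement.
The integers 13, …, 33 (21 of them) are such a set: any two sum to at least 13+14 = 27 and at most 32+33 = 65 < 66.
Pigeonhole: any 22nd integer completes one of the 14 pairs, so 22 choices force a sum of 66.

22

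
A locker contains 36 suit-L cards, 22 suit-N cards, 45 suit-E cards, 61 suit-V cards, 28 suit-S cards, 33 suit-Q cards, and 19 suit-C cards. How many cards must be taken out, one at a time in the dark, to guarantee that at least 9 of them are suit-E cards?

208

In the worst case for collecting suit-E cards, every non-suit-E card comes out first.
There are 36 + 22 + 61 + 28 + 33 + 19 = 199 non-suit-E cards altogether.
After those, each further card must be suit-E, so 199 + 9 = 208 draws guarantee 9 suit-E cards.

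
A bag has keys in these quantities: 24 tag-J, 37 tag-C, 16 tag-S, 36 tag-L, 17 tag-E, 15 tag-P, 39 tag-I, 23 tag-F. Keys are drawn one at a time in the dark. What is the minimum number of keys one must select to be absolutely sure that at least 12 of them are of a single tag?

By pigeonhole, put each drawn key into a box by tag. The largest draw with every box below 12 takes min(count, 11) from each tag.
Σ min(cᵢ, 11) = 11 + 11 + 11 + 11 + 11 + 11 + 11 + 11 = 88.
Draw number 88 + 1 = 89 must push one box to 12.

89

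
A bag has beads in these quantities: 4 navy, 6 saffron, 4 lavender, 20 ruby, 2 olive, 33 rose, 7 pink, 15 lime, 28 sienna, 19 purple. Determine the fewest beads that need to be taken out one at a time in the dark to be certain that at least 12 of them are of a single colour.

79

An adversary could hand out at most 11 beads per colour (5 colours run out sooner): 4 + 6 + 4 + 11 + 2 + 11 + 7 + 11 + 11 + 11 = 78 beads and still no colour has 12.
Pigeonhole: one more bead lands in a colour already at 11, so 79 draws are enough and 78 are not.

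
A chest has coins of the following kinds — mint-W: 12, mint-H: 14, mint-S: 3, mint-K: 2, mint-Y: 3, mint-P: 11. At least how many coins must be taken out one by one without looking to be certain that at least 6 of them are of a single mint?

Put each drawn coin into a box by mint. The largest draw with every box below 6 takes min(count, 5) from each mint; mints with fewer than 5 contribute all they have.
Σ min(cᵢ, 5) = 5 + 5 + 3 + 2 + 3 + 5 = 23.
Draw number 23 + 1 = 24 must push one box to 6.

24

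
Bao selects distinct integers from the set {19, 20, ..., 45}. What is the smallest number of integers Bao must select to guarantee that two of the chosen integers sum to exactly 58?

18

Group the elements by complementary pair {x, 58−x}: {19,39}, {20,38}, {21,37}, …, giving 10 two-element pairs, the single value 29 (it cannot pair with itself since the integers are distinct), and 6 integers whose partner 58−x falls outside [19,45].
Treating each of those 17 groups as a pigeonhole, one can pick one integer per group — 17 integers — with no two summing to 58.
The 18th integer lands in an occupied pair, forcing a sum of 58.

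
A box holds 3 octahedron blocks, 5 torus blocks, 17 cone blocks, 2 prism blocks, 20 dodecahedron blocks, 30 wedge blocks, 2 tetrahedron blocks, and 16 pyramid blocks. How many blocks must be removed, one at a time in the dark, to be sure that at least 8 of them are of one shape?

An adversary could hand out at most 7 blocks per shape (4 shapes run out sooner): 3 + 5 + 7 + 2 + 7 + 7 + 2 + 7 = 40 blocks and still no shape has 8.
One more block lands in a shape already at 7, so 41 draws are enough and 40 are not.

41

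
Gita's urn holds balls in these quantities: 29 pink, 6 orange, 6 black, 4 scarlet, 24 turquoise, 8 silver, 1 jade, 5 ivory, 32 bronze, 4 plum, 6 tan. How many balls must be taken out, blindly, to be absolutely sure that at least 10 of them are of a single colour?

68

By the pigeonhole principle, the 11 colours are the holes; the balls drawn are the pigeons.
To avoid 10 of any one colour, the worst case takes at most 9 of each colour, or every ball of a colour that has fewer than 9.
That gives 9 + 6 + 6 + 4 + 9 + 8 + 1 + 5 + 9 + 4 + 6 = 67 balls with no colour reaching 10.
The next ball forces some colour to 10, so 67 + 1 = 68.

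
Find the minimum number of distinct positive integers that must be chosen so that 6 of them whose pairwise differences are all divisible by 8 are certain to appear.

41

Integers whose pairwise differences are multiples of 8 are exactly those sharing a remainder mod 8. The 8 residue classes mod 8 are the pigeonholes.
With 40 integers one could put 5 in each residue class and have no class reach 6.
The 41st integer pushes some class to 6, so 8·5 + 1 = 41.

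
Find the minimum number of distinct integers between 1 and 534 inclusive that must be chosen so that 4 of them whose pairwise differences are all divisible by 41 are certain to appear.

Integers whose pairwise differences are multiples of 41 are exactly those sharing a remainder mod 41. The 41 residue classes mod 41 are the pigeonholes.
With 123 integers one could put 3 in each residue class and have no class reach 4.
The 124th integer pushes some class to 4, so 41·3 + 1 = 124.

124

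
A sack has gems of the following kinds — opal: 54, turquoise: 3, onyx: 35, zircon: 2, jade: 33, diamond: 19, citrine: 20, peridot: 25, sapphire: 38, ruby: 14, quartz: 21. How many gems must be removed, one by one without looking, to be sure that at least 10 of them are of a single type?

87

An adversary could hand out at most 9 gems per type (turquoise, zircon run out sooner): 9 + 3 + 9 + 2 + 9 + 9 + 9 + 9 + 9 + 9 + 9 = 86 gems and still no type has 10.
Pigeonhole: one more gem lands in a type already at 9, so 87 draws are enough and 86 are not.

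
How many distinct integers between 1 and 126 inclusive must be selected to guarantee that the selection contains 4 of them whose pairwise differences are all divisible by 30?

91

Integers whose pairwise differences are multiples of 30 are exactly those sharing a remainder mod 30. By pigeonhole, the 30 residue classes mod 30 are the pigeonholes.
With 90 integers one could put 3 in each residue class and have no class reach 4.
The 91st integer pushes some class to 4, so 30·3 + 1 = 91.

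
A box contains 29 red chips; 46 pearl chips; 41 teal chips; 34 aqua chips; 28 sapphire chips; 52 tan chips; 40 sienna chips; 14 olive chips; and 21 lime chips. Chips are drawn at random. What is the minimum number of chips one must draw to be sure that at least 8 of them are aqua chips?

In the worst case for collecting aqua chips, every non-aqua chip comes out first.
There are 29 + 46 + 41 + 28 + 52 + 40 + 14 + 21 = 271 non-aqua chips altogether.
After those, each further chip must be aqua, so 271 + 8 = 279 draws guarantee 8 aqua chips.

279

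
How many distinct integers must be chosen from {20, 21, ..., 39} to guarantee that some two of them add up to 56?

Group the elements by complementary pair {x, 56−x}: {20,36}, {21,35}, {22,34}, …, giving 8 two-element pairs, the single value 28 (it cannot pair with itself since the integers are distinct), and 3 integers whose partner 56−x falls outside [20,39].
Treating each of those 12 groups as a pigeonhole, one can pick one integer per group — 12 integers — with no two summing to 56.
The 13th integer lands in an occupied pair, forcing a sum of 56.

13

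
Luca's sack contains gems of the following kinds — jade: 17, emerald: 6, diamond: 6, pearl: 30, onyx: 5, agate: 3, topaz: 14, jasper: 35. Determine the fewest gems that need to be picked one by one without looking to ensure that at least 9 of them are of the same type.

An adversary could hand out at most 8 gems per type (4 types run out sooner): 8 + 6 + 6 + 8 + 5 + 3 + 8 + 8 = 52 gems and still no type has 9.
By pigeonhole, one more gem lands in a type already at 8, so 53 draws are enough and 52 are not.

53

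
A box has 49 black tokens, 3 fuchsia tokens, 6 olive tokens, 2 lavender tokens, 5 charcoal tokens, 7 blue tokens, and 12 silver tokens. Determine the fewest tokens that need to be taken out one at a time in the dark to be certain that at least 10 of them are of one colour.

An adversary could hand out at most 9 tokens per colour (5 colours run out sooner): 9 + 3 + 6 + 2 + 5 + 7 + 9 = 41 tokens and still no colour has 10.
Pigeonhole: one more token lands in a colour already at 9, so 42 draws are enough and 41 are not.

42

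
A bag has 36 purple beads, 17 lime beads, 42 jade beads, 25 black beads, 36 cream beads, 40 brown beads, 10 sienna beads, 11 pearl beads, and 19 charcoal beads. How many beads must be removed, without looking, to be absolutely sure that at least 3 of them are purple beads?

In the worst case for collecting purple beads, every non-purple bead comes out first.
There are 17 + 42 + 25 + 36 + 40 + 10 + 11 + 19 = 200 non-purple beads altogether.
After those, each further bead must be purple, so 200 + 3 = 203 draws guarantee 3 purple beads.

203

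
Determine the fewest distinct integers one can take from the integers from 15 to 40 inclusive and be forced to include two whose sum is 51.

A set avoiding the sum 51 can contain at most one of each pair {x, 51−x}, plus the 4 elements whose complement lies outside the range.
The integers 26, …, 40 (15 of them) are such a set: any two sum to at least 26+27 = 53 > 51.
By the pigeonhole principle, any 16th integer completes one of the 11 pairs, so 16 choices force a sum of 51.

16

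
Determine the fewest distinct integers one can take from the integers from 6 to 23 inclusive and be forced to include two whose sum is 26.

12

Two chosen integers sum to 26 exactly when both halves of some pair {x, 26−x} with 6 ≤ x ≤ 26−x ≤ 20 are chosen — 7 such pairs.
The remaining 4 elements (those with no distinct partner in range) can never complete a 26-sum, so the worst case takes all of them and one from each pair: 4 + 7 = 11.
By pigeonhole, the 12th integer has to be the second member of some pair, so 11 + 1 = 12.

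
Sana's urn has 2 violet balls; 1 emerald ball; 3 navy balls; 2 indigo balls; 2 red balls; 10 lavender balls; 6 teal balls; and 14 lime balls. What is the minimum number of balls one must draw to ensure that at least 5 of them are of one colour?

An adversary could hand out at most 4 balls per colour (5 colours run out sooner): 2 + 1 + 3 + 2 + 2 + 4 + 4 + 4 = 22 balls and still no colour has 5.
One more ball lands in a colour already at 4, so 23 draws are enough and 22 are not.

23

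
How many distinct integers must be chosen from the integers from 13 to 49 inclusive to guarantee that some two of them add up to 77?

A set avoiding the sum 77 can contain at most one of each pair {x, 77−x}, plus the 15 elements whose complement lies outside the range.
The integers 13, …, 38 (26 of them) are such a set: any two sum to at least 13+14 = 27 and at most 37+38 = 75 < 77.
Any 27th integer completes one of the 11 pairs, so 27 choices force a sum of 77.

27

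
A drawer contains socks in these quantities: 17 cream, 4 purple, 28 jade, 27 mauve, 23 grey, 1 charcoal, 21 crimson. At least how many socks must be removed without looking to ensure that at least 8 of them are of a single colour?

An adversary could hand out at most 7 socks per colour (purple, charcoal run out sooner): 7 + 4 + 7 + 7 + 7 + 1 + 7 = 40 socks and still no colour has 8.
By the pigeonhole principle, one more sock lands in a colour already at 7, so 41 draws are enough and 40 are not.

41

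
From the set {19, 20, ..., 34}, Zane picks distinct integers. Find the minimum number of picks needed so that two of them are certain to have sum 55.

Group the elements by complementary pair {x, 55−x}: {21,34}, {22,33}, {23,32}, …, giving 7 two-element pairs and 2 integers whose partner 55−x falls outside [19,34].
Pigeonhole: treating each of those 9 groups as a pigeonhole, one can pick one integer per group — 9 integers — with no two summing to 55.
The 10th integer lands in an occupied pair, forcing a sum of 55.

10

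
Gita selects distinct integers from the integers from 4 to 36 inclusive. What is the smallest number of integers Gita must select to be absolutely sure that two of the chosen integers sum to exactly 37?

A set avoiding the sum 37 can contain at most one of each pair {x, 37−x}, plus the 3 elements whose complement lies outside the range.
The integers 19, …, 36 (18 of them) are such a set: any two sum to at least 19+20 = 39 > 37.
Any 19th integer completes one of the 15 pairs, so 19 choices force a sum of 37.

19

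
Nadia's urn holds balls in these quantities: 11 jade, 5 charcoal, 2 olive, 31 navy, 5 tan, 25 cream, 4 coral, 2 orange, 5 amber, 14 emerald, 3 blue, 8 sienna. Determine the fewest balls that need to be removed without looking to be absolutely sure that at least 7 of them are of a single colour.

The 12 colours are the holes; the balls drawn are the pigeons.
To avoid 7 of any one colour, the worst case takes at most 6 of each colour, or every ball of a colour that has fewer than 6.
That gives 6 + 5 + 2 + 6 + 5 + 6 + 4 + 2 + 5 + 6 + 3 + 6 = 56 balls with no colour reaching 7.
The next ball forces some colour to 7, so 56 + 1 = 57.

57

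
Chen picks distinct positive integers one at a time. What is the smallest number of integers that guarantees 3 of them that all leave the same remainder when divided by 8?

The 8 residue classes mod 8 are the pigeonholes.
With 16 integers one could put 2 in each residue class and have no class reach 3.
The 17th integer pushes some class to 3, so 8·2 + 1 = 17.

17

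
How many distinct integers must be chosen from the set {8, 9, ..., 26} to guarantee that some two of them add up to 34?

A set avoiding the sum 34 can contain at most one of each pair {x, 34−x}, plus the 1 element equal to its own complement.
The integers 17, …, 26 (10 of them) are such a set: any two sum to at least 17+18 = 35 > 34.
By the pigeonhole principle, any 11th integer completes one of the 9 pairs, so 11 choices force a sum of 34.

11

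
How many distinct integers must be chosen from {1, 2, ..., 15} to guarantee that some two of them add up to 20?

11

Two chosen integers sum to 20 exactly when both halves of some pair {x, 20−x} with 5 ≤ x ≤ 20−x ≤ 15 are chosen — 5 such pairs.
The remaining 5 elements (those with no distinct partner in range) can never complete a 20-sum, so the worst case takes all of them and one from each pair: 5 + 5 = 10.
By the pigeonhole principle, the 11th integer has to be the second member of some pair, so 10 + 1 = 11.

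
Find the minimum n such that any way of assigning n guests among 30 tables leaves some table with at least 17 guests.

481

With 480 guests one could put exactly 16 in each of the 30 tables, and no table would reach 17.
One more guest must land in a table that already has 16, giving it 17.
So 30 × 16 + 1 = 481 guests are required.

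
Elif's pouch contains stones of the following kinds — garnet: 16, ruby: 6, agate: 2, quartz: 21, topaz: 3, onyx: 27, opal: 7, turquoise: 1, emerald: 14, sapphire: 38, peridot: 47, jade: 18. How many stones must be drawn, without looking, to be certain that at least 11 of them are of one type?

An adversary could hand out at most 10 stones per type (5 types run out sooner): 10 + 6 + 2 + 10 + 3 + 10 + 7 + 1 + 10 + 10 + 10 + 10 = 89 stones and still no type has 11.
One more stone lands in a type already at 10, so 90 draws are enough and 89 are not.

90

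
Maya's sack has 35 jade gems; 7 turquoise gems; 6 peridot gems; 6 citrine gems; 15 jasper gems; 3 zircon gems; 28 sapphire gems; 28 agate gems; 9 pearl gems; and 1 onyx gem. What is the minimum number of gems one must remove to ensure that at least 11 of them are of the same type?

Pigeonhole: the 10 types are the holes; the gems drawn are the pigeons.
To avoid 11 of any one type, the worst case takes at most 10 of each type, or every gem of a type that has fewer than 10.
That gives 10 + 7 + 6 + 6 + 10 + 3 + 10 + 10 + 9 + 1 = 72 gems with no type reaching 11.
The next gem forces some type to 11, so 72 + 1 = 73.

73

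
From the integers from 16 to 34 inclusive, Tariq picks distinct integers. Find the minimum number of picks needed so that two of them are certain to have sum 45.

13

A set avoiding the sum 45 can contain at most one of each pair {x, 45−x}, plus the 5 elements whose complement lies outside the range.
The integers 23, …, 34 (12 of them) are such a set: any two sum to at least 23+24 = 47 > 45.
Any 13th integer completes one of the 7 pairs, so 13 choices force a sum of 45.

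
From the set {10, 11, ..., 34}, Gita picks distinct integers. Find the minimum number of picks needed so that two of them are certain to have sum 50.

17

A set avoiding the sum 50 can contain at most one of each pair {x, 50−x}, plus the 7 elements whose complement lies outside the range or equal to its own complement.
The integers 10, …, 25 (16 of them) are such a set: any two sum to at least 10+11 = 21 and at most 24+25 = 49 < 50.
Any 17th integer completes one of the 9 pairs, so 17 choices force a sum of 50.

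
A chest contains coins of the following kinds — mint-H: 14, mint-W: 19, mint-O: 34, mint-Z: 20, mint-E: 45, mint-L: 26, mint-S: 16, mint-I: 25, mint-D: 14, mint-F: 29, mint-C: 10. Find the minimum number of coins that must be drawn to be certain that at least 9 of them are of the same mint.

89

Put each drawn coin into a box by mint. The largest draw with every box below 9 takes min(count, 8) from each mint.
Σ min(cᵢ, 8) = 8 + 8 + 8 + 8 + 8 + 8 + 8 + 8 + 8 + 8 + 8 = 88.
Draw number 88 + 1 = 89 must push one box to 9.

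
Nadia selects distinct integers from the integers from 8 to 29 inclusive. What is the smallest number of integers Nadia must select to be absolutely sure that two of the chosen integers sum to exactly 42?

A set avoiding the sum 42 can contain at most one of each pair {x, 42−x}, plus the 6 elements whose complement lies outside the range or equal to its own complement.
The integers 8, …, 21 (14 of them) are such a set: any two sum to at least 8+9 = 17 and at most 20+21 = 41 < 42.
By pigeonhole, any 15th integer completes one of the 8 pairs, so 15 choices force a sum of 42.

15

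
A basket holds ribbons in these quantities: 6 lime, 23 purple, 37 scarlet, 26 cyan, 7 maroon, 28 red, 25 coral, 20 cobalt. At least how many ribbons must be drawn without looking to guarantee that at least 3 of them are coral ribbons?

In the worst case for collecting coral ribbons, every non-coral ribbon comes out first.
There are 6 + 23 + 37 + 26 + 7 + 28 + 20 = 147 non-coral ribbons altogether.
After those, each further ribbon must be coral, so 147 + 3 = 150 draws guarantee 3 coral ribbons.

150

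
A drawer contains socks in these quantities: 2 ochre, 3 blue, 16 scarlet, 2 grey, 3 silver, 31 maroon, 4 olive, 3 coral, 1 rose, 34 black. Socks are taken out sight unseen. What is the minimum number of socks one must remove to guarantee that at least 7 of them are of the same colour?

37

Pigeonhole: put each drawn sock into a box by colour. The largest draw with every box below 7 takes min(count, 6) from each colour; colours with fewer than 6 contribute all they have.
Σ min(cᵢ, 6) = 2 + 3 + 6 + 2 + 3 + 6 + 4 + 3 + 1 + 6 = 36.
Draw number 36 + 1 = 37 must push one box to 7.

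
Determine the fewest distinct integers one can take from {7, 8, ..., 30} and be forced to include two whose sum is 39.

A set avoiding the sum 39 can contain at most one of each pair {x, 39−x}, plus the 2 elements whose complement lies outside the range.
The integers 7, …, 19 (13 of them) are such a set: any two sum to at least 7+8 = 15 and at most 18+19 = 37 < 39.
Any 14th integer completes one of the 11 pairs, so 14 choices force a sum of 39.

14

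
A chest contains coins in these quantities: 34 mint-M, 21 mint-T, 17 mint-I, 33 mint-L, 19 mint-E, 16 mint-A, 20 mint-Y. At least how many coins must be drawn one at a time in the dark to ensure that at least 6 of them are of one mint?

An adversary could hand out at most 5 coins per mint: 5 + 5 + 5 + 5 + 5 + 5 + 5 = 35 coins and still no mint has 6.
By pigeonhole, one more coin lands in a mint already at 5, so 36 draws are enough and 35 are not.

36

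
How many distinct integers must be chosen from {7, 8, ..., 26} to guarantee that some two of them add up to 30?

Group the elements by complementary pair {x, 30−x}: {7,23}, {8,22}, {9,21}, …, giving 8 two-element pairs, the single value 15 (it cannot pair with itself since the integers are distinct), and 3 integers whose partner 30−x falls outside [7,26].
Treating each of those 12 groups as a pigeonhole, one can pick one integer per group — 12 integers — with no two summing to 30.
The 13th integer lands in an occupied pair, forcing a sum of 30.

13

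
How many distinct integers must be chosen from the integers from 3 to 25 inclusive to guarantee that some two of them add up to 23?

Group the elements by complementary pair {x, 23−x}: {3,20}, {4,19}, {5,18}, …, giving 9 two-element pairs and 5 integers whose partner 23−x falls outside [3,25].
By pigeonhole, treating each of those 14 groups as a pigeonhole, one can pick one integer per group — 14 integers — with no two summing to 23.
The 15th integer lands in an occupied pair, forcing a sum of 23.

15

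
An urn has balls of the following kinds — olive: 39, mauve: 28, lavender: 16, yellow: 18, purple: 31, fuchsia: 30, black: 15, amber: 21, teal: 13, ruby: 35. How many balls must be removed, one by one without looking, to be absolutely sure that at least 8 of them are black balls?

239

In the worst case for collecting black balls, every non-black ball comes out first.
There are 39 + 28 + 16 + 18 + 31 + 30 + 21 + 13 + 35 = 231 non-black balls altogether.
After those, each further ball must be black, so 231 + 8 = 239 draws guarantee 8 black balls.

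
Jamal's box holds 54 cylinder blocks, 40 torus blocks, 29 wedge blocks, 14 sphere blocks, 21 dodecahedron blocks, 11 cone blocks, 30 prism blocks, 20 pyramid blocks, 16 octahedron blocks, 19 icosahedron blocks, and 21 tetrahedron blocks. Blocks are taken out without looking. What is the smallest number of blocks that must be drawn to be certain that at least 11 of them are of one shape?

An adversary could hand out at most 10 blocks per shape: 10 + 10 + 10 + 10 + 10 + 10 + 10 + 10 + 10 + 10 + 10 = 110 blocks and still no shape has 11.
One more block lands in a shape already at 10, so 111 draws are enough and 110 are not.

111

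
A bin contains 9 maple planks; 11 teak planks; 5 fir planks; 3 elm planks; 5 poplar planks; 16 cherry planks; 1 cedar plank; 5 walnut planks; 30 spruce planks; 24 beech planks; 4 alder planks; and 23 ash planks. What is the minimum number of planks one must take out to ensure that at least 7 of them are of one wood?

60

By pigeonhole, the 12 woods are the holes; the planks drawn are the pigeons.
To avoid 7 of any one wood, the worst case takes at most 6 of each wood, or every plank of a wood that has fewer than 6.
That gives 6 + 6 + 5 + 3 + 5 + 6 + 1 + 5 + 6 + 6 + 4 + 6 = 59 planks with no wood reaching 7.
The next plank forces some wood to 7, so 59 + 1 = 60.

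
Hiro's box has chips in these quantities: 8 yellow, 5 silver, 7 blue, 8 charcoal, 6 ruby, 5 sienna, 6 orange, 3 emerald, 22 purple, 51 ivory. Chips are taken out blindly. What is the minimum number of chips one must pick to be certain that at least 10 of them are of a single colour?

Pigeonhole: put each drawn chip into a box by colour. The largest draw with every box below 10 takes min(count, 9) from each colour; colours with fewer than 9 contribute all they have.
Σ min(cᵢ, 9) = 8 + 5 + 7 + 8 + 6 + 5 + 6 + 3 + 9 + 9 = 66.
Draw number 66 + 1 = 67 must push one box to 10.

67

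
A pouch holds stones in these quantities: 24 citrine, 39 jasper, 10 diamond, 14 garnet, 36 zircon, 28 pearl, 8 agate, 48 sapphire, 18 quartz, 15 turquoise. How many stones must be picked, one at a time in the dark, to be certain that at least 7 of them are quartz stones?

229

In the worst case for collecting quartz stones, every non-quartz stone comes out first.
There are 24 + 39 + 10 + 14 + 36 + 28 + 8 + 48 + 15 = 222 non-quartz stones altogether.
After those, each further stone must be quartz, so 222 + 7 = 229 draws guarantee 7 quartz stones.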